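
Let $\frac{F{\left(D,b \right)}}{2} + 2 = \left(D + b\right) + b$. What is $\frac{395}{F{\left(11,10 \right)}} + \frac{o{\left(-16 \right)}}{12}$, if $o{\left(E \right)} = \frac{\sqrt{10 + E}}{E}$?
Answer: $\frac{395}{58} - \frac{i \sqrt{6}}{192} \approx 6.8103 - 0.012758 i$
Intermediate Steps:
$F{\left(D,b \right)} = -4 + 2 D + 4 b$ ($F{\left(D,b \right)} = -4 + 2 \left(\left(D + b\right) + b\right) = -4 + 2 \left(D + 2 b\right) = -4 + \left(2 D + 4 b\right) = -4 + 2 D + 4 b$)
$o{\left(E \right)} = \frac{\sqrt{10 + E}}{E}$
$\frac{395}{F{\left(11,10 \right)}} + \frac{o{\left(-16 \right)}}{12} = \frac{395}{-4 + 2 \cdot 11 + 4 \cdot 10} + \frac{\frac{1}{-16} \sqrt{10 - 16}}{12} = \frac{395}{-4 + 22 + 40} + - \frac{\sqrt{-6}}{16} \cdot \frac{1}{12} = \frac{395}{58} + - \frac{i \sqrt{6}}{16} \cdot \frac{1}{12} = 395 \cdot \frac{1}{58} + - \frac{i \sqrt{6}}{16} \cdot \frac{1}{12} = \frac{395}{58} - \frac{i \sqrt{6}}{192}$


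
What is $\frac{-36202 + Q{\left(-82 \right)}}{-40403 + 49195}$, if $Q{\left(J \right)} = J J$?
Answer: $- \frac{14739}{4396} \approx -3.3528$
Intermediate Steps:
$Q{\left(J \right)} = J^{2}$
$\frac{-36202 + Q{\left(-82 \right)}}{-40403 + 49195} = \frac{-36202 + \left(-82\right)^{2}}{-40403 + 49195} = \frac{-36202 + 6724}{8792} = \left(-29478\right) \frac{1}{8792} = - \frac{14739}{4396}$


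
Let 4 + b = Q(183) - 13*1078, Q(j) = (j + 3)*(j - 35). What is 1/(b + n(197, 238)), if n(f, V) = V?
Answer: 1/13748 ≈ 7.2738e-5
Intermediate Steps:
Q(j) = (-35 + j)*(3 + j) (Q(j) = (3 + j)*(-35 + j) = (-35 + j)*(3 + j))
b = 13510 (b = -4 + ((-105 + 183² - 32*183) - 13*1078) = -4 + ((-105 + 33489 - 5856) - 14014) = -4 + (27528 - 14014) = -4 + 13514 = 13510)
1/(b + n(197, 238)) = 1/(13510 + 238) = 1/13748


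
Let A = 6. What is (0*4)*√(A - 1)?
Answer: 0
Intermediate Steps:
(0*4)*√(A - 1) = (0*4)*√(6 - 1) = 0*√5 = 0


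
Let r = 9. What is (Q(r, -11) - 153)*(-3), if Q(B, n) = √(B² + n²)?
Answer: 459 - 3*√202 ≈ 416.36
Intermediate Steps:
(Q(r, -11) - 153)*(-3) = (√(9² + (-11)²) - 153)*(-3) = (√(81 + 121) - 153)*(-3) = (√202 - 153)*(-3) = (-153 + √202)*(-3) = 459 - 3*√202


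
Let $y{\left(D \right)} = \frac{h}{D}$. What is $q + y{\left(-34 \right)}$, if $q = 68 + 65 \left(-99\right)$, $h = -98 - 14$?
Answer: $- \frac{108183}{17} \approx -6363.7$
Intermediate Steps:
$h = -112$ ($h = -98 - 14 = -112$)
$q = -6367$ ($q = 68 - 6435 = -6367$)
$y{\left(D \right)} = - \frac{112}{D}$
$q + y{\left(-34 \right)} = -6367 - \frac{112}{-34} = -6367 - - \frac{56}{17} = -6367 + \frac{56}{17} = - \frac{108183}{17}$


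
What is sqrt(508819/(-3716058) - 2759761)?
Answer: I*sqrt(38109781802838367506)/3716058 ≈ 1661.3*I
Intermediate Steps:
sqrt(508819/(-3716058) - 2759761) = sqrt(508819*(-1/3716058) - 2759761) = sqrt(-508819/3716058 - 2759761) = sqrt(-10255432450957/3716058) = I*sqrt(38109781802838367506)/3716058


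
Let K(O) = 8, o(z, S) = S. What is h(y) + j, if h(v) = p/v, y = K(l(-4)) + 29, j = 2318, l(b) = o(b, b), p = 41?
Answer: 85807/37 ≈ 2319.1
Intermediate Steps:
l(b) = b
y = 37 (y = 8 + 29 = 37)
h(v) = 41/v
h(y) + j = 41/37 + 2318 = 85807/37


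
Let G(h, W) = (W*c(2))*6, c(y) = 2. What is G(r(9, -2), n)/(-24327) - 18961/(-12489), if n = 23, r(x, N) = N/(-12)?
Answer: 50868587/33757767 ≈ 1.5069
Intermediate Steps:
r(x, N) = -N/12 (r(x, N) = N*(-1/12) = -N/12)
G(h, W) = 12*W (G(h, W) = (W*2)*6 = (2*W)*6 = 12*W)
G(r(9, -2), n)/(-24327) - 18961/(-12489) = (12*23)/(-24327) - 18961/(-12489) = 276*(-1/24327) - 18961*(-1/12489) = -92/8109 + 18961/12489 = 50868587/33757767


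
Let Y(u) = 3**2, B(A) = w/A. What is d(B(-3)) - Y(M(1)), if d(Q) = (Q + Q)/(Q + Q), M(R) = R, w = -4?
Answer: -8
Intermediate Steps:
B(A) = -4/A
d(Q) = 1 (d(Q) = (2*Q)/((2*Q)) = (2*Q)*(1/(2*Q)) = 1)
Y(u) = 9
d(B(-3)) - Y(M(1)) = 1 - 1*9 = 1 - 9 = -8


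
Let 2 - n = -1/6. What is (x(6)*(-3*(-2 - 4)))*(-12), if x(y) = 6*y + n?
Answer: -8244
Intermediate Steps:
n = 13/6 (n = 2 - (-1)/6 = 2 - 1*(-⅙) = 2 + ⅙ = 13/6 ≈ 2.1667)
x(y) = 13/6 + 6*y (x(y) = 6*y + 13/6 = 13/6 + 6*y)
(x(6)*(-3*(-2 - 4)))*(-12) = ((13/6 + 6*6)*(-3*(-2 - 4)))*(-12) = ((13/6 + 36)*(-3*(-6)))*(-12) = ((229/6)*18)*(-12) = 687*(-12) = -8244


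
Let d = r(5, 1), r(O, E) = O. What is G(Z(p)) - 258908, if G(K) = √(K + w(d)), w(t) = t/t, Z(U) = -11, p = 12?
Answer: -258908 + I*√10 ≈ -2.5891e+5 + 3.1623*I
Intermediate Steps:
d = 5
w(t) = 1
G(K) = √(1 + K) (G(K) = √(K + 1) = √(1 + K))
G(Z(p)) - 258908 = √(1 - 11) - 258908 = √(-10) - 258908 = I*√10 - 258908 = -258908 + I*√10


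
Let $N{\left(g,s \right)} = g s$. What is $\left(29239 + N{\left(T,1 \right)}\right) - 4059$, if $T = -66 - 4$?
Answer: $25110$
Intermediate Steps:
$T = -70$
$\left(29239 + N{\left(T,1 \right)}\right) - 4059 = \left(29239 - 70\right) - 4059 = 29169 - 4059 = 25110$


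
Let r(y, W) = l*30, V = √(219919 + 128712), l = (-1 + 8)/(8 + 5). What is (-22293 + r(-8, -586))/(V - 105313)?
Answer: 782013833/3696826446 + 96533*√348631/48058743798 ≈ 0.21272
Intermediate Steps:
l = 7/13 ≈ 0.53846
V = √348631 ≈ 590.45
r(y, W) = 210/13 (r(y, W) = (7/13)*30 = 210/13)
(-22293 + r(-8, -586))/(V - 105313) = (-22293 + 210/13)/(√348631 - 105313) = -289599/(13*(-105313 + √348631))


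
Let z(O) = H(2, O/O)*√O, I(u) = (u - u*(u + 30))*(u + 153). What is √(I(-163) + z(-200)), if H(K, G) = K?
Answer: 2*√(54605 + 5*I*√2) ≈ 467.35 + 0.03026*I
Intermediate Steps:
I(u) = (153 + u)*(u - u*(30 + u)) (I(u) = (u - u*(30 + u))*(153 + u) = (153 + u)*(u - u*(30 + u)))
z(O) = 2*√O
√(I(-163) + z(-200)) = √(-1*(-163)*(4437 + (-163)² + 182*(-163)) + 2*√(-200)) = √(-1*(-163)*(4437 + 26569 - 29666) + 2*(10*I*√2)) = √(-1*(-163)*1340 + 20*I*√2) = √(218420 + 20*I*√2)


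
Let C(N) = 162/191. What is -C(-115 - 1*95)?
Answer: -162/191 ≈ -0.84817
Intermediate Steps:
C(N) = 162/191 (C(N) = 162*(1/191) = 162/191)
-C(-115 - 1*95) = -1*162/191 = -162/191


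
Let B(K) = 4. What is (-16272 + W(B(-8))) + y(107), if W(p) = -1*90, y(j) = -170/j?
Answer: -1750904/107 ≈ -16364.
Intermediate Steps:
W(p) = -90
(-16272 + W(B(-8))) + y(107) = (-16272 - 90) - 170/107 = -16362 - 170*1/107 = -16362 - 170/107 = -1750904/107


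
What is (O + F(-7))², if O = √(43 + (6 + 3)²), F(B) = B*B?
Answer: 2525 + 196*√31 ≈ 3616.3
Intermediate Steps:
F(B) = B²
O = 2*√31 (O = √(43 + 9²) = √(43 + 81) = √124 = 2*√31 ≈ 11.136)
(O + F(-7))² = (2*√31 + (-7)²)² = (2*√31 + 49)² = (49 + 2*√31)²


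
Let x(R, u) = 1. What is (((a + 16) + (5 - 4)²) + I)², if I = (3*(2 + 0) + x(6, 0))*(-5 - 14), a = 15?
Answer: 10201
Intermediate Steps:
I = -133 (I = (3*(2 + 0) + 1)*(-5 - 14) = (3*2 + 1)*(-19) = (6 + 1)*(-19) = 7*(-19) = -133)
(((a + 16) + (5 - 4)²) + I)² = (((15 + 16) + (5 - 4)²) - 133)² = ((31 + 1²) - 133)² = ((31 + 1) - 133)² = (32 - 133)² = (-101)² = 10201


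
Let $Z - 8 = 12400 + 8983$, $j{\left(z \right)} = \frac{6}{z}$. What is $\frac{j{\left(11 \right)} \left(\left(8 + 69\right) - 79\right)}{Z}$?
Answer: $- \frac{12}{235301} \approx -5.0999 \cdot 10^{-5}$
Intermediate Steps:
$Z = 21391$ ($Z = 8 + \left(12400 + 8983\right) = 8 + 21383 = 21391$)
$\frac{j{\left(11 \right)} \left(\left(8 + 69\right) - 79\right)}{Z} = \frac{\frac{6}{11} \left(\left(8 + 69\right) - 79\right)}{21391} = 6 \cdot \frac{1}{11} \left(77 - 79\right) \frac{1}{21391} = \frac{6}{11} \left(-2\right) \frac{1}{21391} = \left(- \frac{12}{11}\right) \frac{1}{21391} = - \frac{12}{235301}$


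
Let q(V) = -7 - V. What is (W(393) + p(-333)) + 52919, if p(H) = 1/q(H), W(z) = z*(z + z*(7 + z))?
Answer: 20207751569/326 ≈ 6.1987e+7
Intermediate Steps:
p(H) = 1/(-7 - H)
(W(393) + p(-333)) + 52919 = (393**2*(8 + 393) - 1/(7 - 333)) + 52919 = (154449*401 - 1/(-326)) + 52919 = (61934049 - 1*(-1/326)) + 52919 = (61934049 + 1/326) + 52919 = 20190499975/326 + 52919 = 20207751569/326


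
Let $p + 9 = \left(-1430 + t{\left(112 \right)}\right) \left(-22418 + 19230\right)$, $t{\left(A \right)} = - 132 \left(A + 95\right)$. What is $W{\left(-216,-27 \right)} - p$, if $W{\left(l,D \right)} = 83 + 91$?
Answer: $-91667569$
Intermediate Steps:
$t{\left(A \right)} = -12540 - 132 A$ ($t{\left(A \right)} = - 132 \left(95 + A\right) = -12540 - 132 A$)
$W{\left(l,D \right)} = 174$
$p = 91667743$ ($p = -9 + \left(-1430 - 27324\right) \left(-22418 + 19230\right) = -9 + \left(-1430 - 27324\right) \left(-3188\right) = -9 - -91667752 = -9 + 91667752 = 91667743$)
$W{\left(-216,-27 \right)} - p = 174 - 91667743 = -91667569$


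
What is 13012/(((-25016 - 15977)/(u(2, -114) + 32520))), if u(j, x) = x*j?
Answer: -420183504/40993 ≈ -10250.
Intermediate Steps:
u(j, x) = j*x
13012/(((-25016 - 15977)/(u(2, -114) + 32520))) = 13012/(((-25016 - 15977)/(2*(-114) + 32520))) = 13012/((-40993/(-228 + 32520))) = 13012/((-40993/32292)) = 13012/((-40993*1/32292)) = 13012/(-40993/32292) = 13012*(-32292/40993) = -420183504/40993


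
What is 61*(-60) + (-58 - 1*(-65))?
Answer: -3653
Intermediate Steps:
61*(-60) + (-58 - 1*(-65)) = -3660 + (-58 + 65) = -3660 + 7 = -3653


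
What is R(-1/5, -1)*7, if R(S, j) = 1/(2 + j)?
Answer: 7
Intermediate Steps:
R(-1/5, -1)*7 = 7/(2 - 1) = 7/1 = 1*7 = 7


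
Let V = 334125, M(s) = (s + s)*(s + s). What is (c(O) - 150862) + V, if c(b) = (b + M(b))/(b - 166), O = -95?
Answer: 47795638/261 ≈ 1.8313e+5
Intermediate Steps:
M(s) = 4*s² (M(s) = (2*s)*(2*s) = 4*s²)
c(b) = (b + 4*b²)/(-166 + b) (c(b) = (b + 4*b²)/(b - 166) = (b + 4*b²)/(-166 + b))
(c(O) - 150862) + V = (-95*(1 + 4*(-95))/(-166 - 95) - 150862) + 334125 = (-95*(1 - 380)/(-261) - 150862) + 334125 = (-95*(-1/261)*(-379) - 150862) + 334125 = (-36005/261 - 150862) + 334125 = -39410987/261 + 334125 = 47795638/261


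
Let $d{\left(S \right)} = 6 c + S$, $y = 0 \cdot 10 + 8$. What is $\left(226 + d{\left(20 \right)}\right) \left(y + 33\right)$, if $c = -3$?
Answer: $9348$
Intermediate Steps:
$y = 8$ ($y = 0 + 8 = 8$)
$d{\left(S \right)} = -18 + S$ ($d{\left(S \right)} = 6 \left(-3\right) + S = -18 + S$)
$\left(226 + d{\left(20 \right)}\right) \left(y + 33\right) = \left(226 + \left(-18 + 20\right)\right) \left(8 + 33\right) = \left(226 + 2\right) 41 = 228 \cdot 41 = 9348$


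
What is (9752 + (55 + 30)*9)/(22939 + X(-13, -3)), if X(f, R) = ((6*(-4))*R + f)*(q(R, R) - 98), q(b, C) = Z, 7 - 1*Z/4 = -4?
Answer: 10517/19753 ≈ 0.53242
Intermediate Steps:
Z = 44 (Z = 28 - 4*(-4) = 28 + 16 = 44)
q(b, C) = 44
X(f, R) = -54*f + 1296*R (X(f, R) = ((6*(-4))*R + f)*(44 - 98) = (-24*R + f)*(-54) = (f - 24*R)*(-54) = -54*f + 1296*R)
(9752 + (55 + 30)*9)/(22939 + X(-13, -3)) = (9752 + (55 + 30)*9)/(22939 + (-54*(-13) + 1296*(-3))) = (9752 + 85*9)/(22939 + (702 - 3888)) = (9752 + 765)/(22939 - 3186) = 10517/19753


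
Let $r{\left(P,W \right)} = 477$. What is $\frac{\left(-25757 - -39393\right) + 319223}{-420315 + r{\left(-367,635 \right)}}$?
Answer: $- \frac{110953}{139946} \approx -0.79283$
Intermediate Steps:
$\frac{\left(-25757 - -39393\right) + 319223}{-420315 + r{\left(-367,635 \right)}} = \frac{\left(-25757 - -39393\right) + 319223}{-420315 + 477} = \frac{\left(-25757 + 39393\right) + 319223}{-419838} = \left(13636 + 319223\right) \left(- \frac{1}{419838}\right) = 332859 \left(- \frac{1}{419838}\right) = - \frac{110953}{139946}$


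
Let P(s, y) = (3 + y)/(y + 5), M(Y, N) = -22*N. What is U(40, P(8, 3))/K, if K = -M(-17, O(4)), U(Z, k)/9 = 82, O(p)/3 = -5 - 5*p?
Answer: -123/275 ≈ -0.44727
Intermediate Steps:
O(p) = -15 - 15*p (O(p) = 3*(-5 - 5*p) = -15 - 15*p)
P(s, y) = (3 + y)/(5 + y)
U(Z, k) = 738 (U(Z, k) = 9*82 = 738)
K = -1650 (K = -(-22)*(-15 - 15*4) = -(-22)*(-15 - 60) = -(-22)*(-75) = -1*1650 = -1650)
U(40, P(8, 3))/K = 738/(-1650) = 738*(-1/1650) = -123/275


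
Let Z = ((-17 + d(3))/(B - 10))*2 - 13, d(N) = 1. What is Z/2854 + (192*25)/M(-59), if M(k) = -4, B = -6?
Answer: -3424811/2854 ≈ -1200.0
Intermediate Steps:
Z = -11 (Z = ((-17 + 1)/(-6 - 10))*2 - 13 = -16/(-16)*2 - 13 = -16*(-1/16)*2 - 13 = 1*2 - 13 = 2 - 13 = -11)
Z/2854 + (192*25)/M(-59) = -11/2854 + (192*25)/(-4) = -11*1/2854 + 4800*(-¼) = -11/2854 - 1200 = -3424811/2854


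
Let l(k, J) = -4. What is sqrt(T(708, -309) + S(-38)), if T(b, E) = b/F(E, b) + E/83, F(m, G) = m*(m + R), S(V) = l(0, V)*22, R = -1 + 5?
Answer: 3*I*sqrt(69283524044235)/2607445 ≈ 9.5768*I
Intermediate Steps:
R = 4
S(V) = -88 (S(V) = -4*22 = -88)
F(m, G) = m*(4 + m) (F(m, G) = m*(m + 4) = m*(4 + m))
T(b, E) = E/83 + b/(E*(4 + E)) (T(b, E) = b/((E*(4 + E))) + E/83 = b*(1/(E*(4 + E))) + E*(1/83) = b/(E*(4 + E)) + E/83 = E/83 + b/(E*(4 + E)))
sqrt(T(708, -309) + S(-38)) = sqrt((708 + (1/83)*(-309)**2*(4 - 309))/((-309)*(4 - 309)) - 88) = sqrt(-1/309*(708 + (1/83)*95481*(-305))/(-305) - 88) = sqrt(-1/309*(-1/305)*(708 - 29121705/83) - 88) = sqrt(-1/309*(-1/305)*(-29062941/83) - 88) = sqrt(-9687647/2607445 - 88) = sqrt(-239142807/2607445) = 3*I*sqrt(69283524044235)/2607445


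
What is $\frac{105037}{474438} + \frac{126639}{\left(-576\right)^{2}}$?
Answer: $\frac{1757983511}{2914947072} \approx 0.60309$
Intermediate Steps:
$\frac{105037}{474438} + \frac{126639}{\left(-576\right)^{2}} = 105037 \cdot \frac{1}{474438} + \frac{126639}{331776} = \frac{105037}{474438} + 126639 \cdot \frac{1}{331776} = \frac{105037}{474438} + \frac{14071}{36864} = \frac{1757983511}{2914947072}$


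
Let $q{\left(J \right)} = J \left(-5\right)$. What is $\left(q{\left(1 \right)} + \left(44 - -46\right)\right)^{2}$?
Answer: $7225$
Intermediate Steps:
$q{\left(J \right)} = - 5 J$
$\left(q{\left(1 \right)} + \left(44 - -46\right)\right)^{2} = \left(\left(-5\right) 1 + \left(44 - -46\right)\right)^{2} = \left(-5 + \left(44 + 46\right)\right)^{2} = \left(-5 + 90\right)^{2} = 85^{2} = 7225$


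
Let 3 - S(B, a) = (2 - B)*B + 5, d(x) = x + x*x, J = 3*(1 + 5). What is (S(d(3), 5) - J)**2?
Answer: 10000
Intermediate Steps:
J = 18 (J = 3*6 = 18)
d(x) = x + x**2
S(B, a) = -2 - B*(2 - B) (S(B, a) = 3 - ((2 - B)*B + 5) = 3 - (B*(2 - B) + 5) = 3 - (5 + B*(2 - B)) = 3 + (-5 - B*(2 - B)) = -2 - B*(2 - B))
(S(d(3), 5) - J)**2 = ((-2 + (3*(1 + 3))**2 - 6*(1 + 3)) - 1*18)**2 = ((-2 + (3*4)**2 - 6*4) - 18)**2 = ((-2 + 12**2 - 2*12) - 18)**2 = ((-2 + 144 - 24) - 18)**2 = (118 - 18)**2 = 100**2 = 10000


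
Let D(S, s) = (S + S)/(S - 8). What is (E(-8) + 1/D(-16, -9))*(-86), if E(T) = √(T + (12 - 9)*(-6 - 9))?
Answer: -129/2 - 86*I*√53 ≈ -64.5 - 626.09*I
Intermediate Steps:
D(S, s) = 2*S/(-8 + S) (D(S, s) = (2*S)/(-8 + S) = 2*S/(-8 + S))
E(T) = √(-45 + T) (E(T) = √(T + 3*(-15)) = √(T - 45) = √(-45 + T))
(E(-8) + 1/D(-16, -9))*(-86) = (√(-45 - 8) + 1/(2*(-16)/(-8 - 16)))*(-86) = (√(-53) + 1/(2*(-16)/(-24)))*(-86) = (I*√53 + 1/(2*(-16)*(-1/24)))*(-86) = (I*√53 + 1/(4/3))*(-86) = (I*√53 + ¾)*(-86) = (¾ + I*√53)*(-86) = -129/2 - 86*I*√53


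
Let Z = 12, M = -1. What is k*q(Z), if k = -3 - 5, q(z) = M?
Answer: 8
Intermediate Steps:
q(z) = -1
k = -8
k*q(Z) = -8*(-1) = 8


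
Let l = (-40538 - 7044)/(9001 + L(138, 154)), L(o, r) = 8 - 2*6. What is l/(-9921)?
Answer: 47582/89259237 ≈ 0.00053308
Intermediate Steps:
L(o, r) = -4 (L(o, r) = 8 - 12 = -4)
l = -47582/8997 (l = (-40538 - 7044)/(9001 - 4) = -47582/8997 ≈ -5.2887)
l/(-9921) = -47582/8997/(-9921) = -47582/8997*(-1/9921) = 47582/89259237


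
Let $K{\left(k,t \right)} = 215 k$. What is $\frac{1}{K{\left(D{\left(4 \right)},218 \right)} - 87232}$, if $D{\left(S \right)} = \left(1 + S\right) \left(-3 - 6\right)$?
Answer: $- \frac{1}{96907} \approx -1.0319 \cdot 10^{-5}$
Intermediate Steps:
$D{\left(S \right)} = -9 - 9 S$ ($D{\left(S \right)} = \left(1 + S\right) \left(-9\right) = -9 - 9 S$)
$\frac{1}{K{\left(D{\left(4 \right)},218 \right)} - 87232} = \frac{1}{215 \left(-9 - 36\right) - 87232} = \frac{1}{215 \left(-45\right) - 87232} = \frac{1}{-9675 - 87232} = \frac{1}{-96907} = - \frac{1}{96907}$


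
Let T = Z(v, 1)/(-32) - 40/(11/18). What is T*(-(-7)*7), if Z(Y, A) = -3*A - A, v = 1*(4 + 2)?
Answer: -281701/88 ≈ -3201.1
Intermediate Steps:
v = 6 (v = 1*6 = 6)
Z(Y, A) = -4*A
T = -5749/88 (T = -4*1/(-32) - 40/(11/18) = -4*(-1/32) - 40/(11*(1/18)) = ⅛ - 40/11/18 = ⅛ - 40*18/11 = ⅛ - 720/11 = -5749/88 ≈ -65.330)
T*(-(-7)*7) = -(-5749)*(-7*7)/88 = -(-5749)*(-49)/88 = -5749/88*49 = -281701/88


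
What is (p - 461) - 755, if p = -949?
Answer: -2165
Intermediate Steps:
(p - 461) - 755 = (-949 - 461) - 755 = -1410 - 755 = -2165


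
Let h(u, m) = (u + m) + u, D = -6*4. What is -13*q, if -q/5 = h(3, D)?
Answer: -1170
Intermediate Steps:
D = -24
h(u, m) = m + 2*u (h(u, m) = (m + u) + u = m + 2*u)
q = 90 (q = -5*(-24 + 2*3) = -5*(-24 + 6) = -5*(-18) = 90)
-13*q = -13*90 = -1170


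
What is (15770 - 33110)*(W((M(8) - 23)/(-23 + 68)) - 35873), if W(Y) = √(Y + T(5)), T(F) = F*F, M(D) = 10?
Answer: 622037820 - 2312*√1390 ≈ 6.2195e+8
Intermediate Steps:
T(F) = F²
W(Y) = √(25 + Y) (W(Y) = √(Y + 5²) = √(Y + 25) = √(25 + Y))
(15770 - 33110)*(W((M(8) - 23)/(-23 + 68)) - 35873) = (15770 - 33110)*(√(25 + (10 - 23)/(-23 + 68)) - 35873) = -17340*(√(25 - 13/45) - 35873) = -17340*(√(1112/45) - 35873) = -17340*(2*√1390/15 - 35873) = -17340*(-35873 + 2*√1390/15) = 622037820 - 2312*√1390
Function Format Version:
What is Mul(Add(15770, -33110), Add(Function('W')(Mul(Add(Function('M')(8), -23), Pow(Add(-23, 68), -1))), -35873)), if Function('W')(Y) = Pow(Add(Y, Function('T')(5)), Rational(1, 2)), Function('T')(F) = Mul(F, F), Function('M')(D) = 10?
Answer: Add(622037820, Mul(-2312, Pow(1390, Rational(1, 2)))) ≈ 6.2195e+8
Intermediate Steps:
Function('T')(F) = Pow(F, 2)
Function('W')(Y) = Pow(Add(25, Y), Rational(1, 2)) (Function('W')(Y) = Pow(Add(Y, Pow(5, 2)), Rational(1, 2)) = Pow(Add(Y, 25), Rational(1, 2)) = Pow(Add(25, Y), Rational(1, 2)))
Mul(Add(15770, -33110), Add(Function('W')(Mul(Add(Function('M')(8), -23), Pow(Add(-23, 68), -1))), -35873)) = Mul(Add(15770, -33110), Add(Pow(Add(25, Mul(Add(10, -23), Pow(Add(-23, 68), -1))), Rational(1, 2)), -35873)) = Mul(-17340, Add(Pow(Add(25, Mul(-13, Pow(45, -1))), Rational(1, 2)), -35873)) = Mul(-17340, Add(Pow(Add(25, Mul(-13, Rational(1, 45))), Rational(1, 2)), -35873)) = Mul(-17340, Add(Pow(Add(25, Rational(-13, 45)), Rational(1, 2)), -35873)) = Mul(-17340, Add(Pow(Rational(1112, 45), Rational(1, 2)), -35873)) = Mul(-17340, Add(Mul(Rational(2, 15), Pow(1390, Rational(1, 2))), -35873)) = Mul(-17340, Add(-35873, Mul(Rational(2, 15), Pow(1390, Rational(1, 2))))) = Add(622037820, Mul(-2312, Pow(1390, Rational(1, 2))))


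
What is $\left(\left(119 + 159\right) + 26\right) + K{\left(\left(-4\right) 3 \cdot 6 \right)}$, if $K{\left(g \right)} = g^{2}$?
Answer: $5488$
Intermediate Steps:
$\left(\left(119 + 159\right) + 26\right) + K{\left(\left(-4\right) 3 \cdot 6 \right)} = \left(\left(119 + 159\right) + 26\right) + \left(\left(-4\right) 3 \cdot 6\right)^{2} = \left(278 + 26\right) + \left(\left(-12\right) 6\right)^{2} = 304 + \left(-72\right)^{2} = 304 + 5184 = 5488$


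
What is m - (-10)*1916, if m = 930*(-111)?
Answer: -84070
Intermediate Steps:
m = -103230
m - (-10)*1916 = -103230 - (-10)*1916 = -103230 - 1*(-19160) = -103230 + 19160 = -84070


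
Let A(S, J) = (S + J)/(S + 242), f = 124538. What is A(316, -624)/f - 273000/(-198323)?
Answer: 4742827652129/3445475593473 ≈ 1.3765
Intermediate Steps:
A(S, J) = (J + S)/(242 + S)
A(316, -624)/f - 273000/(-198323) = ((-624 + 316)/(242 + 316))/124538 - 273000/(-198323) = (-308/558)*(1/124538) - 273000*(-1/198323) = ((1/558)*(-308))*(1/124538) + 273000/198323 = -154/279*1/124538 + 273000/198323 = -77/17373051 + 273000/198323 = 4742827652129/3445475593473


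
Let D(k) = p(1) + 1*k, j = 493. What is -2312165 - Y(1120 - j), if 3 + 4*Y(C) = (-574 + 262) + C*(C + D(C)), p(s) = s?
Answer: -5017615/2 ≈ -2.5088e+6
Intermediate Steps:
D(k) = 1 + k (D(k) = 1 + 1*k = 1 + k)
Y(C) = -315/4 + C*(1 + 2*C)/4 (Y(C) = -¾ + ((-574 + 262) + C*(C + (1 + C)))/4 = -¾ + (-312 + C*(1 + 2*C))/4 = -¾ + (-78 + C*(1 + 2*C)/4) = -315/4 + C*(1 + 2*C)/4)
-2312165 - Y(1120 - j) = -2312165 - (-315/4 + (1120 - 1*493)²/2 + (1120 - 1*493)/4) = -2312165 - (-315/4 + (1120 - 493)²/2 + (1120 - 493)/4) = -2312165 - (-315/4 + (½)*627² + (¼)*627) = -2312165 - (-315/4 + (½)*393129 + 627/4) = -2312165 - (-315/4 + 393129/2 + 627/4) = -2312165 - 1*393285/2 = -2312165 - 393285/2 = -5017615/2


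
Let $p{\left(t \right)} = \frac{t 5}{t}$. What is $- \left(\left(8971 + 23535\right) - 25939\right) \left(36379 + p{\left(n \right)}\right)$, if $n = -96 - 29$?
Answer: $-238933728$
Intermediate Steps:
$n = -125$
$p{\left(t \right)} = 5$ ($p{\left(t \right)} = \frac{5 t}{t} = 5$)
$- \left(\left(8971 + 23535\right) - 25939\right) \left(36379 + p{\left(n \right)}\right) = - \left(\left(8971 + 23535\right) - 25939\right) \left(36379 + 5\right) = - \left(32506 - 25939\right) 36384 = - 6567 \cdot 36384 = \left(-1\right) 238933728 = -238933728$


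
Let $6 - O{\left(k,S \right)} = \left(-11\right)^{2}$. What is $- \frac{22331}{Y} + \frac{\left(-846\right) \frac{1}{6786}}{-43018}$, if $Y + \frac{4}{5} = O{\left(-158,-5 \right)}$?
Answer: $\frac{1810796923043}{9390098094} \approx 192.84$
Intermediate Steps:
$O{\left(k,S \right)} = -115$ ($O{\left(k,S \right)} = 6 - \left(-11\right)^{2} = 6 - 121 = -115$)
$Y = - \frac{579}{5}$ ($Y = - \frac{4}{5} - 115 = - \frac{579}{5} \approx -115.8$)
$- \frac{22331}{Y} + \frac{\left(-846\right) \frac{1}{6786}}{-43018} = - \frac{22331}{- \frac{579}{5}} + \frac{\left(-846\right) \frac{1}{6786}}{-43018} = \left(-22331\right) \left(- \frac{5}{579}\right) + \left(-846\right) \frac{1}{6786} \left(- \frac{1}{43018}\right) = \frac{111655}{579} - - \frac{47}{16217786} = \frac{111655}{579} + \frac{47}{16217786} = \frac{1810796923043}{9390098094}$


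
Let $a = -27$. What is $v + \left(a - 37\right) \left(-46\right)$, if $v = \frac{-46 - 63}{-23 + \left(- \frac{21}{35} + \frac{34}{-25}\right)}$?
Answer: $\frac{1839781}{624} \approx 2948.4$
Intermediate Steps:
$v = \frac{2725}{624}$ ($v = - \frac{109}{-23 + \left(\left(-21\right) \frac{1}{35} + 34 \left(- \frac{1}{25}\right)\right)} = - \frac{109}{-23 - \frac{49}{25}} = - \frac{109}{- \frac{624}{25}} = \left(-109\right) \left(- \frac{25}{624}\right) = \frac{2725}{624} \approx 4.367$)
$v + \left(a - 37\right) \left(-46\right) = \frac{2725}{624} + \left(-27 - 37\right) \left(-46\right) = \frac{2725}{624} - -2944 = \frac{2725}{624} + 2944 = \frac{1839781}{624}$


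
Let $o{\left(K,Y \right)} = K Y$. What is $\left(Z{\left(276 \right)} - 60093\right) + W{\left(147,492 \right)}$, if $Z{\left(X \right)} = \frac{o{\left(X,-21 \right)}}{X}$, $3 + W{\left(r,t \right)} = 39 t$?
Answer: $-40929$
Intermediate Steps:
$W{\left(r,t \right)} = -3 + 39 t$
$Z{\left(X \right)} = -21$ ($Z{\left(X \right)} = \frac{X \left(-21\right)}{X} = \frac{\left(-21\right) X}{X} = -21$)
$\left(Z{\left(276 \right)} - 60093\right) + W{\left(147,492 \right)} = \left(-21 - 60093\right) + \left(-3 + 39 \cdot 492\right) = -60114 + \left(-3 + 19188\right) = -60114 + 19185 = -40929$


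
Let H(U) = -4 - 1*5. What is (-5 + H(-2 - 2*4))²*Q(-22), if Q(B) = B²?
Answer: 94864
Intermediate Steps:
H(U) = -9 (H(U) = -4 - 5 = -9)
(-5 + H(-2 - 2*4))²*Q(-22) = (-5 - 9)²*(-22)² = (-14)²*484 = 196*484 = 94864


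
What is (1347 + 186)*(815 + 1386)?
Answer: 3374133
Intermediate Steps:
(1347 + 186)*(815 + 1386) = 1533*2201 = 3374133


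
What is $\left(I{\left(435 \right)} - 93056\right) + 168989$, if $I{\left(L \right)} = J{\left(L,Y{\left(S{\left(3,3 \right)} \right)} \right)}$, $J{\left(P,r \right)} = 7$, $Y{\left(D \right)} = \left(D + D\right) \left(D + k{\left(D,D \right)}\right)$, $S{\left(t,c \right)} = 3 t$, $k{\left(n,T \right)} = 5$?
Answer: $75940$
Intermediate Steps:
$Y{\left(D \right)} = 2 D \left(5 + D\right)$ ($Y{\left(D \right)} = \left(D + D\right) \left(D + 5\right) = 2 D \left(5 + D\right)$)
$I{\left(L \right)} = 7$
$\left(I{\left(435 \right)} - 93056\right) + 168989 = \left(7 - 93056\right) + 168989 = -93049 + 168989 = 75940$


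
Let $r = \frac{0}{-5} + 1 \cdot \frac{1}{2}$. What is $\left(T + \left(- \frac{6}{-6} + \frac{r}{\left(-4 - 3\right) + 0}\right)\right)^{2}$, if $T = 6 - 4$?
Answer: $\frac{1681}{196} \approx 8.5765$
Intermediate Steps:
$r = \frac{1}{2}$ ($r = 0 \left(- \frac{1}{5}\right) + 1 \cdot \frac{1}{2} = 0 + \frac{1}{2} = \frac{1}{2} \approx 0.5$)
$T = 2$
$\left(T + \left(- \frac{6}{-6} + \frac{r}{\left(-4 - 3\right) + 0}\right)\right)^{2} = \left(2 + \left(- \frac{6}{-6} + \frac{1}{2 \left(\left(-4 - 3\right) + 0\right)}\right)\right)^{2} = \left(2 + \left(\left(-6\right) \left(- \frac{1}{6}\right) + \frac{1}{2 \left(-7 + 0\right)}\right)\right)^{2} = \left(2 + \left(1 + \frac{1}{2 \left(-7\right)}\right)\right)^{2} = \left(2 + \left(1 + \frac{1}{2} \left(- \frac{1}{7}\right)\right)\right)^{2} = \left(2 + \left(1 - \frac{1}{14}\right)\right)^{2} = \left(2 + \frac{13}{14}\right)^{2} = \left(\frac{41}{14}\right)^{2} = \frac{1681}{196}$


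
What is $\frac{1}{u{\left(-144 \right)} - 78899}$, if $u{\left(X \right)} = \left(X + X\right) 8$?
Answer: $- \frac{1}{81203} \approx -1.2315 \cdot 10^{-5}$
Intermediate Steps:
$u{\left(X \right)} = 16 X$ ($u{\left(X \right)} = 2 X 8 = 16 X$)
$\frac{1}{u{\left(-144 \right)} - 78899} = \frac{1}{16 \left(-144\right) - 78899} = \frac{1}{-2304 - 78899} = \frac{1}{-81203} = - \frac{1}{81203}$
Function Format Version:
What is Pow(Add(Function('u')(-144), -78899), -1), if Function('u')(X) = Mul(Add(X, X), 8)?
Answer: Rational(-1, 81203) ≈ -1.2315e-5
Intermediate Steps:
Function('u')(X) = Mul(16, X) (Function('u')(X) = Mul(Mul(2, X), 8) = Mul(16, X))
Pow(Add(Function('u')(-144), -78899), -1) = Pow(Add(Mul(16, -144), -78899), -1) = Pow(Add(-2304, -78899), -1) = Pow(-81203, -1) = Rational(-1, 81203)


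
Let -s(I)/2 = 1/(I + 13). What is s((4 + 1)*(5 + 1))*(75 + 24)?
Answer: -198/43 ≈ -4.6047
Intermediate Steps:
s(I) = -2/(13 + I) (s(I) = -2/(I + 13) = -2/(13 + I))
s((4 + 1)*(5 + 1))*(75 + 24) = (-2/(13 + (4 + 1)*(5 + 1)))*(75 + 24) = -2/(13 + 5*6)*99 = -2/(13 + 30)*99 = -2/43*99 = -198/43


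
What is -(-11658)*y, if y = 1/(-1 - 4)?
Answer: -11658/5 ≈ -2331.6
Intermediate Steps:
y = -⅕ (y = 1/(-5) = -⅕ ≈ -0.20000)
-(-11658)*y = -(-11658)*(-1)/5 = -11658*⅕ = -11658/5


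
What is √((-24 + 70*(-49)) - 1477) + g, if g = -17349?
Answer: -17349 + I*√4931 ≈ -17349.0 + 70.221*I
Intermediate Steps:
√((-24 + 70*(-49)) - 1477) + g = √((-24 + 70*(-49)) - 1477) - 17349 = √((-24 - 3430) - 1477) - 17349 = √(-3454 - 1477) - 17349 = √(-4931) - 17349 = I*√4931 - 17349 = -17349 + I*√4931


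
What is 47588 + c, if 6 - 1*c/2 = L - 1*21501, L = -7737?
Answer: 106076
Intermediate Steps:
c = 58488 (c = 12 - 2*(-7737 - 1*21501) = 12 - 2*(-7737 - 21501) = 12 - 2*(-29238) = 12 + 58476 = 58488)
47588 + c = 47588 + 58488 = 106076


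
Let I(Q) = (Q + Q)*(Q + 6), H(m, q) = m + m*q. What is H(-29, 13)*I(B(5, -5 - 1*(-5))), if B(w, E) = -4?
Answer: 6496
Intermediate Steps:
I(Q) = 2*Q*(6 + Q) (I(Q) = (2*Q)*(6 + Q) = 2*Q*(6 + Q))
H(-29, 13)*I(B(5, -5 - 1*(-5))) = (-29*(1 + 13))*(2*(-4)*(6 - 4)) = (-29*14)*(2*(-4)*2) = -406*(-16) = 6496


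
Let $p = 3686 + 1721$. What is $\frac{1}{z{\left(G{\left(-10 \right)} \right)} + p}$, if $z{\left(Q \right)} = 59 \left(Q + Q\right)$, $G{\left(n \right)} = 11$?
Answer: $\frac{1}{6705} \approx 0.00014914$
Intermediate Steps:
$z{\left(Q \right)} = 118 Q$ ($z{\left(Q \right)} = 59 \cdot 2 Q = 118 Q$)
$p = 5407$
$\frac{1}{z{\left(G{\left(-10 \right)} \right)} + p} = \frac{1}{118 \cdot 11 + 5407} = \frac{1}{1298 + 5407} = \frac{1}{6705}$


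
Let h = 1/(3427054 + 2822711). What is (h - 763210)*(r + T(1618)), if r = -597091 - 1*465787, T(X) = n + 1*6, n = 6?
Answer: 5069746619483370034/6249765 ≈ 8.1119e+11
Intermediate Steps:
T(X) = 12 (T(X) = 6 + 1*6 = 6 + 6 = 12)
h = 1/6249765 ≈ 1.6001e-7
r = -1062878 (r = -597091 - 465787 = -1062878)
(h - 763210)*(r + T(1618)) = (1/6249765 - 763210)*(-1062878 + 12) = -4769883145649/6249765*(-1062866) = 5069746619483370034/6249765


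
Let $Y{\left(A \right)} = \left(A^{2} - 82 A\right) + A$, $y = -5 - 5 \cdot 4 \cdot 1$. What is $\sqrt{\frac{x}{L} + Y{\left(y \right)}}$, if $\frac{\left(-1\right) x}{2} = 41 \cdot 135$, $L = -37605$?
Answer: $\frac{8 \sqrt{260269219}}{2507} \approx 51.481$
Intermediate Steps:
$x = -11070$ ($x = - 2 \cdot 41 \cdot 135 = \left(-2\right) 5535 = -11070$)
$y = -25$ ($y = -5 - 20 = -25$)
$Y{\left(A \right)} = A^{2} - 81 A$
$\sqrt{\frac{x}{L} + Y{\left(y \right)}} = \sqrt{- \frac{11070}{-37605} - 25 \left(-81 - 25\right)} = \sqrt{\left(-11070\right) \left(- \frac{1}{37605}\right) - -2650} = \sqrt{\frac{738}{2507} + 2650} = \sqrt{\frac{6644288}{2507}} = \frac{8 \sqrt{260269219}}{2507}$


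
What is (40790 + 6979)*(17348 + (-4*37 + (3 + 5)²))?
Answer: 824684016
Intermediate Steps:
(40790 + 6979)*(17348 + (-4*37 + (3 + 5)²)) = 47769*(17348 + (-148 + 8²)) = 47769*(17348 + (-148 + 64)) = 47769*(17348 - 84) = 47769*17264 = 824684016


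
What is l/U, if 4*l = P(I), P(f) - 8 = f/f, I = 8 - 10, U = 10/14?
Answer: 63/20 ≈ 3.1500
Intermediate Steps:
U = 5/7 (U = 10*(1/14) = 5/7 ≈ 0.71429)
I = -2
P(f) = 9 (P(f) = 8 + f/f = 8 + 1 = 9)
l = 9/4 (l = (¼)*9 = 9/4 ≈ 2.2500)
l/U = 9/(4*(5/7)) = (9/4)*(7/5) = 63/20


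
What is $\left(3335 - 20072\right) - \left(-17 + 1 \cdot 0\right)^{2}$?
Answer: $-17026$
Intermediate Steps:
$\left(3335 - 20072\right) - \left(-17 + 1 \cdot 0\right)^{2} = -16737 - \left(-17 + 0\right)^{2} = -16737 - \left(-17\right)^{2} = -16737 - 289 = -17026$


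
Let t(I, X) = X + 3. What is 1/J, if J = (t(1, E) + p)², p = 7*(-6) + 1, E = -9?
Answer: 1/2209 ≈ 0.00045269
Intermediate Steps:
t(I, X) = 3 + X
p = -41 (p = -42 + 1 = -41)
J = 2209 (J = ((3 - 9) - 41)² = (-6 - 41)² = (-47)² = 2209)
1/J = 1/2209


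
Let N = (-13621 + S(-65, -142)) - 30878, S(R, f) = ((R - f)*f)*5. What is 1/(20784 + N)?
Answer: -1/78385 ≈ -1.2758e-5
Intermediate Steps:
S(R, f) = 5*f*(R - f) (S(R, f) = (f*(R - f))*5 = 5*f*(R - f))
N = -99169 (N = (-13621 + 5*(-142)*(-65 - 1*(-142))) - 30878 = (-13621 + 5*(-142)*(-65 + 142)) - 30878 = (-13621 + 5*(-142)*77) - 30878 = (-13621 - 54670) - 30878 = -68291 - 30878 = -99169)
1/(20784 + N) = 1/(20784 - 99169) = 1/(-78385) = -1/78385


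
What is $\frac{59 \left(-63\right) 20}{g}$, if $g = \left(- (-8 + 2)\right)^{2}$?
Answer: $-2065$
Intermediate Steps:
$g = 36$ ($g = \left(\left(-1\right) \left(-6\right)\right)^{2} = 6^{2} = 36$)
$\frac{59 \left(-63\right) 20}{g} = \frac{59 \left(-63\right) 20}{36} = \left(-3717\right) 20 \cdot \frac{1}{36} = \left(-74340\right) \frac{1}{36} = -2065$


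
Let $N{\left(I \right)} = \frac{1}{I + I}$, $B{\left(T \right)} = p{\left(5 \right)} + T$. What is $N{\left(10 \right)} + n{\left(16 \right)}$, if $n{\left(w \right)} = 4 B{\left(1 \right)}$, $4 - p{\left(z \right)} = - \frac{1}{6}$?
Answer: $\frac{1243}{60} \approx 20.717$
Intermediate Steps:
$p{\left(z \right)} = \frac{25}{6}$ ($p{\left(z \right)} = 4 - - \frac{1}{6} = 4 + \frac{1}{6} = \frac{25}{6}$)
$B{\left(T \right)} = \frac{25}{6} + T$
$N{\left(I \right)} = \frac{1}{2 I}$
$n{\left(w \right)} = \frac{62}{3}$ ($n{\left(w \right)} = 4 \left(\frac{25}{6} + 1\right) = 4 \cdot \frac{31}{6} = \frac{62}{3}$)
$N{\left(10 \right)} + n{\left(16 \right)} = \frac{1}{2 \cdot 10} + \frac{62}{3} = \frac{1}{2} \cdot \frac{1}{10} + \frac{62}{3} = \frac{1}{20} + \frac{62}{3} = \frac{1243}{60}$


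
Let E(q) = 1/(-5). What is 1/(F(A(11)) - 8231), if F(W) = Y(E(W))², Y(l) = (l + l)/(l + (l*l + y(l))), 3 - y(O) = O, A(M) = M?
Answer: -1444/11885539 ≈ -0.00012149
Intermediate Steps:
y(O) = 3 - O
E(q) = -⅕
Y(l) = 2*l/(3 + l²) (Y(l) = (l + l)/(l + (l*l + (3 - l))) = (2*l)/(l + (l² + (3 - l))) = (2*l)/(l + (3 + l² - l)) = (2*l)/(3 + l²) = 2*l/(3 + l²))
F(W) = 25/1444 (F(W) = (2*(-⅕)/(3 + (-⅕)²))² = (2*(-⅕)/(3 + 1/25))² = (2*(-⅕)/(76/25))² = (2*(-⅕)*(25/76))² = (-5/38)² = 25/1444)
1/(F(A(11)) - 8231) = 1/(25/1444 - 8231) = 1/(-11885539/1444) = -1444/11885539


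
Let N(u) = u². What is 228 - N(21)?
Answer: -213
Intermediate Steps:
228 - N(21) = 228 - 1*21² = 228 - 1*441 = 228 - 441 = -213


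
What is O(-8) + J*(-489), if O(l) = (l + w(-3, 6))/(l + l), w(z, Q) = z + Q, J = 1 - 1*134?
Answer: 1040597/16 ≈ 65037.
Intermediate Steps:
J = -133 (J = 1 - 134 = -133)
w(z, Q) = Q + z
O(l) = (3 + l)/(2*l) (O(l) = (l + (6 - 3))/(l + l) = (l + 3)/((2*l)) = (3 + l)*(1/(2*l)) = (3 + l)/(2*l))
O(-8) + J*(-489) = (½)*(3 - 8)/(-8) - 133*(-489) = (½)*(-⅛)*(-5) + 65037 = 5/16 + 65037 = 1040597/16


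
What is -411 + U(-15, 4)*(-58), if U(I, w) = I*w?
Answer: 3069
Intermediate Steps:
-411 + U(-15, 4)*(-58) = -411 - 15*4*(-58) = -411 - 60*(-58) = -411 + 3480 = 3069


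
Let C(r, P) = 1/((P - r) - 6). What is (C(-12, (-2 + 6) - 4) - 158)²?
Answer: 896809/36 ≈ 24911.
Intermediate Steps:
C(r, P) = 1/(-6 + P - r)
(C(-12, (-2 + 6) - 4) - 158)² = (-1/(6 - 12 - ((-2 + 6) - 4)) - 158)² = (-1/(6 - 12 - (4 - 4)) - 158)² = (-1/(6 - 12 - 1*0) - 158)² = (-1/(6 - 12 + 0) - 158)² = (-1/(-6) - 158)² = (-1*(-⅙) - 158)² = (⅙ - 158)² = (-947/6)² = 896809/36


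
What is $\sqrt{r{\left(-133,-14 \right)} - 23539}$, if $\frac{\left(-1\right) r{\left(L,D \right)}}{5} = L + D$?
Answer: $2 i \sqrt{5701} \approx 151.01 i$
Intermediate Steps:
$r{\left(L,D \right)} = - 5 D - 5 L$ ($r{\left(L,D \right)} = - 5 \left(L + D\right) = - 5 \left(D + L\right) = - 5 D - 5 L$)
$\sqrt{r{\left(-133,-14 \right)} - 23539} = \sqrt{\left(\left(-5\right) \left(-14\right) - -665\right) - 23539} = \sqrt{\left(70 + 665\right) - 23539} = \sqrt{735 - 23539} = \sqrt{-22804} = 2 i \sqrt{5701}$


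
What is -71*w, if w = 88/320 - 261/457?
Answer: 384323/18280 ≈ 21.024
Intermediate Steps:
w = -5413/18280 (w = 88*(1/320) - 261*1/457 = 11/40 - 261/457 = -5413/18280 ≈ -0.29612)
-71*w = -71*(-5413/18280) = 384323/18280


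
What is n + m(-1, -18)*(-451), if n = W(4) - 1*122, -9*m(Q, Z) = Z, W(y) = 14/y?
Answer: -2041/2 ≈ -1020.5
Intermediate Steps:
m(Q, Z) = -Z/9
n = -237/2 (n = 14/4 - 1*122 = 14*(1/4) - 122 = 7/2 - 122 = -237/2 ≈ -118.50)
n + m(-1, -18)*(-451) = -237/2 - 1/9*(-18)*(-451) = -237/2 + 2*(-451) = -237/2 - 902 = -2041/2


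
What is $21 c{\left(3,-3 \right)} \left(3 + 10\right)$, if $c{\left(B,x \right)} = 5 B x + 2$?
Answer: $-11739$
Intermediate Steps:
$c{\left(B,x \right)} = 2 + 5 B x$ ($c{\left(B,x \right)} = 5 B x + 2 = 2 + 5 B x$)
$21 c{\left(3,-3 \right)} \left(3 + 10\right) = 21 \left(2 + 5 \cdot 3 \left(-3\right)\right) \left(3 + 10\right) = 21 \left(2 - 45\right) 13 = 21 \left(-43\right) 13 = \left(-903\right) 13 = -11739$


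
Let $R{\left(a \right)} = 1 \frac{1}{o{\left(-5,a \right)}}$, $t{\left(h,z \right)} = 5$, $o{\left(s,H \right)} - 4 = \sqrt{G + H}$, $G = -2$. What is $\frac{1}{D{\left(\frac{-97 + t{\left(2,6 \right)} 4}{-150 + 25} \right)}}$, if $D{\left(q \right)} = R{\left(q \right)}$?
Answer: $4 + \frac{i \sqrt{865}}{25} \approx 4.0 + 1.1764 i$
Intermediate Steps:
$o{\left(s,H \right)} = 4 + \sqrt{-2 + H}$
$R{\left(a \right)} = \frac{1}{4 + \sqrt{-2 + a}}$ ($R{\left(a \right)} = 1 \frac{1}{4 + \sqrt{-2 + a}} = \frac{1}{4 + \sqrt{-2 + a}}$)
$D{\left(q \right)} = \frac{1}{4 + \sqrt{-2 + q}}$
$\frac{1}{D{\left(\frac{-97 + t{\left(2,6 \right)} 4}{-150 + 25} \right)}} = \frac{1}{\frac{1}{4 + \sqrt{-2 + \frac{-97 + 5 \cdot 4}{-150 + 25}}}} = \frac{1}{\frac{1}{4 + \sqrt{-2 + \frac{-97 + 20}{-125}}}} = \frac{1}{\frac{1}{4 + \sqrt{-2 - - \frac{77}{125}}}} = \frac{1}{\frac{1}{4 + \sqrt{-2 + \frac{77}{125}}}} = \frac{1}{\frac{1}{4 + \sqrt{- \frac{173}{125}}}} = \frac{1}{\frac{1}{4 + \frac{i \sqrt{865}}{25}}} = 4 + \frac{i \sqrt{865}}{25}$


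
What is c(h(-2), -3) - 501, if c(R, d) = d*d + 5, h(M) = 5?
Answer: -487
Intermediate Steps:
c(R, d) = 5 + d² (c(R, d) = d² + 5 = 5 + d²)
c(h(-2), -3) - 501 = (5 + (-3)²) - 501 = (5 + 9) - 501 = 14 - 501 = -487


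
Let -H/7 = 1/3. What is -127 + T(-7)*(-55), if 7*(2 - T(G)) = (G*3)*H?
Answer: 148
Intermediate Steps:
H = -7/3 ≈ -2.3333
T(G) = 2 + G (T(G) = 2 - G*3*(-7)/(7*3) = 2 - 3*G*(-7)/(7*3) = 2 - (-1)*G = 2 + G)
-127 + T(-7)*(-55) = -127 + (2 - 7)*(-55) = -127 - 5*(-55) = -127 + 275 = 148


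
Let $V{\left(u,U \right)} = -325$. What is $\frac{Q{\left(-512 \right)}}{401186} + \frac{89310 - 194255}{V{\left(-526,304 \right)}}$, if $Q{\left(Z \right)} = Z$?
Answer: $\frac{4210229837}{13038545} \approx 322.91$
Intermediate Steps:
$\frac{Q{\left(-512 \right)}}{401186} + \frac{89310 - 194255}{V{\left(-526,304 \right)}} = - \frac{512}{401186} + \frac{89310 - 194255}{-325} = \left(-512\right) \frac{1}{401186} + \left(89310 - 194255\right) \left(- \frac{1}{325}\right) = - \frac{256}{200593} - - \frac{20989}{65} = - \frac{256}{200593} + \frac{20989}{65} = \frac{4210229837}{13038545}$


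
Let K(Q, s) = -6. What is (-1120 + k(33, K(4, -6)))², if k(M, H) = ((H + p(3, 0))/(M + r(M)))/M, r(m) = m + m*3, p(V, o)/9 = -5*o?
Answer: 4132283971204/3294225 ≈ 1.2544e+6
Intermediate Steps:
p(V, o) = -45*o (p(V, o) = 9*(-5*o) = -45*o)
r(m) = 4*m (r(m) = m + 3*m = 4*m)
k(M, H) = H/(5*M²) (k(M, H) = ((H - 45*0)/(M + 4*M))/M = ((H + 0)/((5*M)))/M = (H*(1/(5*M)))/M = (H/(5*M))/M = H/(5*M²))
(-1120 + k(33, K(4, -6)))² = (-1120 + (⅕)*(-6)/33²)² = (-1120 + (⅕)*(-6)*(1/1089))² = (-1120 - 2/1815)² = (-2032802/1815)² = 4132283971204/3294225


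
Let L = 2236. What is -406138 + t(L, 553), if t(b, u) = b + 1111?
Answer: -402791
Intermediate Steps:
t(b, u) = 1111 + b
-406138 + t(L, 553) = -406138 + (1111 + 2236) = -406138 + 3347 = -402791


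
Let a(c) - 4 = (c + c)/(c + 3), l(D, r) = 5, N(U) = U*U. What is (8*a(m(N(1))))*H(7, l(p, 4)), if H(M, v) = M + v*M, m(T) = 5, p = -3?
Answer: 1764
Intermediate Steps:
N(U) = U²
a(c) = 4 + 2*c/(3 + c) (a(c) = 4 + (c + c)/(c + 3) = 4 + (2*c)/(3 + c) = 4 + 2*c/(3 + c))
H(M, v) = M + M*v
(8*a(m(N(1))))*H(7, l(p, 4)) = (8*(6*(2 + 5)/(3 + 5)))*(7*(1 + 5)) = (8*(6*7/8))*(7*6) = (8*(6*(⅛)*7))*42 = (8*(21/4))*42 = 42*42 = 1764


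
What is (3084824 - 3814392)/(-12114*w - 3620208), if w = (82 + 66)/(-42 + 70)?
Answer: 2553488/12894837 ≈ 0.19802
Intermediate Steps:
w = 37/7 (w = 148/28 = 148*(1/28) = 37/7 ≈ 5.2857)
(3084824 - 3814392)/(-12114*w - 3620208) = (3084824 - 3814392)/(-12114*37/7 - 3620208) = -729568/(-448218/7 - 3620208) = -729568/(-25789674/7) = -729568*(-7/25789674) = 2553488/12894837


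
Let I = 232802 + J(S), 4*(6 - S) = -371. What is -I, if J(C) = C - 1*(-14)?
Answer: -931659/4 ≈ -2.3291e+5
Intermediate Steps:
S = 395/4 (S = 6 - 1/4*(-371) = 6 + 371/4 = 395/4 ≈ 98.750)
J(C) = 14 + C (J(C) = C + 14 = 14 + C)
I = 931659/4 (I = 232802 + (14 + 395/4) = 232802 + 451/4 = 931659/4 ≈ 2.3291e+5)
-I = -1*931659/4 = -931659/4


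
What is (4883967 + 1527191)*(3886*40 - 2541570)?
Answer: -15297856438540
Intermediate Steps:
(4883967 + 1527191)*(3886*40 - 2541570) = 6411158*(155440 - 2541570) = 6411158*(-2386130) = -15297856438540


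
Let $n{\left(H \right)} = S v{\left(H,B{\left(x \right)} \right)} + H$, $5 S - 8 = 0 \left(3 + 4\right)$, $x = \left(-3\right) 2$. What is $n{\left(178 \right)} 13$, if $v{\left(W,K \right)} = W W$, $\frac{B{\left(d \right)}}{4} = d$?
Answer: $\frac{3306706}{5} \approx 6.6134 \cdot 10^{5}$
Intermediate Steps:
$x = -6$
$B{\left(d \right)} = 4 d$
$v{\left(W,K \right)} = W^{2}$
$S = \frac{8}{5}$ ($S = \frac{8}{5} + \frac{0 \left(3 + 4\right)}{5} = \frac{8}{5} + \frac{0 \cdot 7}{5} = \frac{8}{5} + \frac{1}{5} \cdot 0 = \frac{8}{5} + 0 = \frac{8}{5} \approx 1.6$)
$n{\left(H \right)} = H + \frac{8 H^{2}}{5}$ ($n{\left(H \right)} = \frac{8 H^{2}}{5} + H = H + \frac{8 H^{2}}{5}$)
$n{\left(178 \right)} 13 = \frac{1}{5} \cdot 178 \left(5 + 8 \cdot 178\right) 13 = \frac{1}{5} \cdot 178 \left(5 + 1424\right) 13 = \frac{1}{5} \cdot 178 \cdot 1429 \cdot 13 = \frac{254362}{5} \cdot 13 = \frac{3306706}{5}$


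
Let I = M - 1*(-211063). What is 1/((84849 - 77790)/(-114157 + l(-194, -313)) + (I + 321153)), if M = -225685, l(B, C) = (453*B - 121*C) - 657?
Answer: 54941/16841117318 ≈ 3.2623e-6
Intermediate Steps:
l(B, C) = -657 - 121*C + 453*B (l(B, C) = (-121*C + 453*B) - 657 = -657 - 121*C + 453*B)
I = -14622 (I = -225685 - 1*(-211063) = -225685 + 211063 = -14622)
1/((84849 - 77790)/(-114157 + l(-194, -313)) + (I + 321153)) = 1/((84849 - 77790)/(-114157 + (-657 - 121*(-313) + 453*(-194))) + (-14622 + 321153)) = 1/(7059/(-114157 + (-657 + 37873 - 87882)) + 306531) = 1/(7059/(-114157 - 50666) + 306531) = 1/(7059/(-164823) + 306531) = 1/(7059*(-1/164823) + 306531) = 1/(-2353/54941 + 306531) = 1/(16841117318/54941) = 54941/16841117318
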